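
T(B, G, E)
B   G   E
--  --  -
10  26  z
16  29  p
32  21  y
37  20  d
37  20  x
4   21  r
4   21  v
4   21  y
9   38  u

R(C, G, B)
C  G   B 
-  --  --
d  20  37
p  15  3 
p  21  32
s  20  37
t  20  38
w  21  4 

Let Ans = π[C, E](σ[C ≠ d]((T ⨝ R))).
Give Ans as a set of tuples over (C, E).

Joining T and R on B, G yields {(32, 21, y, p), (37, 20, d, d), (37, 20, d, s), (37, 20, x, d), (37, 20, x, s), (4, 21, r, w), (4, 21, v, w), (4, 21, y, w)}.
Selection C ≠ d: {(32, 21, y, p), (37, 20, d, s), (37, 20, x, s), (4, 21, r, w), (4, 21, v, w), (4, 21, y, w)}
Keep only column(s) C, E: {(p, y), (s, d), (s, x), (w, r), (w, v), (w, y)}

{(p, y), (s, d), (s, x), (w, r), (w, v), (w, y)}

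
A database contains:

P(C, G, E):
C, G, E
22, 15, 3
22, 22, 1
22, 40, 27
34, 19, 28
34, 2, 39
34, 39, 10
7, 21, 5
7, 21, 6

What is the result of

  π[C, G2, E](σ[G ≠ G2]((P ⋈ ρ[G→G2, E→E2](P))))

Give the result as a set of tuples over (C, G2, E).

ρ[G→G2, E→E2]: schema becomes (C, G2, E2); tuples unchanged.
P ⋈ ρ[G→G2, E→E2](P) (natural join on C): {(22, 15, 3, 15, 3), (22, 15, 3, 22, 1), (22, 15, 3, 40, 27), (22, 22, 1, 15, 3), (22, 22, 1, 22, 1), (22, 22, 1, 40, 27), (22, 40, 27, 15, 3), (22, 40, 27, 22, 1), (22, 40, 27, 40, 27), (34, 19, 28, 19, 28), (34, 19, 28, 2, 39), (34, 19, 28, 39, 10), (34, 2, 39, 19, 28), (34, 2, 39, 2, 39), (34, 2, 39, 39, 10), (34, 39, 10, 19, 28), (34, 39, 10, 2, 39), (34, 39, 10, 39, 10), (7, 21, 5, 21, 5), (7, 21, 5, 21, 6), (7, 21, 6, 21, 5), (7, 21, 6, 21, 6)}
Filtering on G ≠ G2 leaves {(22, 15, 3, 22, 1), (22, 15, 3, 40, 27), (22, 22, 1, 15, 3), (22, 22, 1, 40, 27), (22, 40, 27, 15, 3), (22, 40, 27, 22, 1), (34, 19, 28, 2, 39), (34, 19, 28, 39, 10), (34, 2, 39, 19, 28), (34, 2, 39, 39, 10), (34, 39, 10, 19, 28), (34, 39, 10, 2, 39)}.
Keep only column(s) C, G2, E: {(22, 15, 1), (22, 15, 27), (22, 22, 27), (22, 22, 3), (22, 40, 1), (22, 40, 3), (34, 19, 10), (34, 19, 39), (34, 2, 10), (34, 2, 28), (34, 39, 28), (34, 39, 39)}

{(22, 15, 1), (22, 15, 27), (22, 22, 27), (22, 22, 3), (22, 40, 1), (22, 40, 3), (34, 19, 10), (34, 19, 39), (34, 2, 10), (34, 2, 28), (34, 39, 28), (34, 39, 39)}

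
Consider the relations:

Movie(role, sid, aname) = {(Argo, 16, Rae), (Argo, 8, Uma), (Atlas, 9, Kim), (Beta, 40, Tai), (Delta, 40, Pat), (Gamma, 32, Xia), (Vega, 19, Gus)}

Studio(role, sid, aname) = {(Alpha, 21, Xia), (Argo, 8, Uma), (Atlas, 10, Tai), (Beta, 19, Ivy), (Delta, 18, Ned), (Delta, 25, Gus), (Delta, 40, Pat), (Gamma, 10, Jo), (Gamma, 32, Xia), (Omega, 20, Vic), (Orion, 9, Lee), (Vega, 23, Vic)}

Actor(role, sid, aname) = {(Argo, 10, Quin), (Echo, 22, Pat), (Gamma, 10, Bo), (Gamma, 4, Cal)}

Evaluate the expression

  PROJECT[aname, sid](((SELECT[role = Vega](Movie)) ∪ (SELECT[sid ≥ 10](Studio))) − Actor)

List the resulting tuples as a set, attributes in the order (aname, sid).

{(Gus, 19), (Gus, 25), (Ivy, 19), (Jo, 10), (Ned, 18), (Pat, 40), (Tai, 10), (Vic, 20), (Vic, 23), (Xia, 21), (Xia, 32)}

σ[role = Vega]: keep tuples satisfying role = Vega → {(Vega, 19, Gus)}
σ[sid ≥ 10]: keep tuples satisfying sid ≥ 10 → {(Alpha, 21, Xia), (Atlas, 10, Tai), (Beta, 19, Ivy), (Delta, 18, Ned), (Delta, 25, Gus), (Delta, 40, Pat), (Gamma, 10, Jo), (Gamma, 32, Xia), (Omega, 20, Vic), (Vega, 23, Vic)}
Union: {(Vega, 19, Gus)} with {(Alpha, 21, Xia), (Atlas, 10, Tai), (Beta, 19, Ivy), (Delta, 18, Ned), (Delta, 25, Gus), (Delta, 40, Pat), (Gamma, 10, Jo), (Gamma, 32, Xia), (Omega, 20, Vic), (Vega, 23, Vic)} → {(Alpha, 21, Xia), (Atlas, 10, Tai), (Beta, 19, Ivy), (Delta, 18, Ned), (Delta, 25, Gus), (Delta, 40, Pat), (Gamma, 10, Jo), (Gamma, 32, Xia), (Omega, 20, Vic), (Vega, 19, Gus), (Vega, 23, Vic)}
Difference: {(Alpha, 21, Xia), (Atlas, 10, Tai), (Beta, 19, Ivy), (Delta, 18, Ned), (Delta, 25, Gus), (Delta, 40, Pat), (Gamma, 10, Jo), (Gamma, 32, Xia), (Omega, 20, Vic), (Vega, 19, Gus), (Vega, 23, Vic)} with {(Argo, 10, Quin), (Echo, 22, Pat), (Gamma, 10, Bo), (Gamma, 4, Cal)} → {(Alpha, 21, Xia), (Atlas, 10, Tai), (Beta, 19, Ivy), (Delta, 18, Ned), (Delta, 25, Gus), (Delta, 40, Pat), (Gamma, 10, Jo), (Gamma, 32, Xia), (Omega, 20, Vic), (Vega, 19, Gus), (Vega, 23, Vic)}
Projecting to aname, sid: {(Gus, 19), (Gus, 25), (Ivy, 19), (Jo, 10), (Ned, 18), (Pat, 40), (Tai, 10), (Vic, 20), (Vic, 23), (Xia, 21), (Xia, 32)}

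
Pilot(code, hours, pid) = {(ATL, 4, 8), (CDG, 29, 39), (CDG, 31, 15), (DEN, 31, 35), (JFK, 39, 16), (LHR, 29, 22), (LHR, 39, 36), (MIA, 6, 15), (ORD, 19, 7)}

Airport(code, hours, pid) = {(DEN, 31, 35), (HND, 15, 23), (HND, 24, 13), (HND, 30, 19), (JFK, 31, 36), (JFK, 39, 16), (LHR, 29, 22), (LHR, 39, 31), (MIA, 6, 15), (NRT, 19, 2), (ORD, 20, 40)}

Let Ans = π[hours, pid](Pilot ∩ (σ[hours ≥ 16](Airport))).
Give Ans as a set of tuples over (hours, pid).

{(29, 22), (31, 35), (39, 16)}

σ[hours ≥ 16]: keep tuples satisfying hours ≥ 16 → {(DEN, 31, 35), (HND, 24, 13), (HND, 30, 19), (JFK, 31, 36), (JFK, 39, 16), (LHR, 29, 22), (LHR, 39, 31), (NRT, 19, 2), (ORD, 20, 40)}
Intersection: {(ATL, 4, 8), (CDG, 29, 39), (CDG, 31, 15), (DEN, 31, 35), (JFK, 39, 16), (LHR, 29, 22), (LHR, 39, 36), (MIA, 6, 15), (ORD, 19, 7)} with {(DEN, 31, 35), (HND, 24, 13), (HND, 30, 19), (JFK, 31, 36), (JFK, 39, 16), (LHR, 29, 22), (LHR, 39, 31), (NRT, 19, 2), (ORD, 20, 40)} → {(DEN, 31, 35), (JFK, 39, 16), (LHR, 29, 22)}
π_{hours, pid} gives {(29, 22), (31, 35), (39, 16)}.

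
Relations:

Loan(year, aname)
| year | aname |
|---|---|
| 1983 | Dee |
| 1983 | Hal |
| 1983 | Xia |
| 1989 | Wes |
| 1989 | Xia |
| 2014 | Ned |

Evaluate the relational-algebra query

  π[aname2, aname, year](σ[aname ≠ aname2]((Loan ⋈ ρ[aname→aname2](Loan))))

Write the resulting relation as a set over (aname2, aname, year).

{(Dee, Hal, 1983), (Dee, Xia, 1983), (Hal, Dee, 1983), (Hal, Xia, 1983), (Wes, Xia, 1989), (Xia, Dee, 1983), (Xia, Hal, 1983), (Xia, Wes, 1989)}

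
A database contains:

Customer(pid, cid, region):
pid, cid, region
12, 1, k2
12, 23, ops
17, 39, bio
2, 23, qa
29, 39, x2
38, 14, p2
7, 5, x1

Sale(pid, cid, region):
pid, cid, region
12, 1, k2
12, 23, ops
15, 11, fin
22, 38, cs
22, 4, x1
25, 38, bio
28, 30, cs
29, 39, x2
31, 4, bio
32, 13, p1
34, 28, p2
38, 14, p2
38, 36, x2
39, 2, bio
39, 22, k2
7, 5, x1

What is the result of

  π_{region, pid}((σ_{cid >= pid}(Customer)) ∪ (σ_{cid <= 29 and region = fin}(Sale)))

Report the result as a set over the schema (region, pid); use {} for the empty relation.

{(bio, 17), (fin, 15), (ops, 12), (qa, 2), (x2, 29)}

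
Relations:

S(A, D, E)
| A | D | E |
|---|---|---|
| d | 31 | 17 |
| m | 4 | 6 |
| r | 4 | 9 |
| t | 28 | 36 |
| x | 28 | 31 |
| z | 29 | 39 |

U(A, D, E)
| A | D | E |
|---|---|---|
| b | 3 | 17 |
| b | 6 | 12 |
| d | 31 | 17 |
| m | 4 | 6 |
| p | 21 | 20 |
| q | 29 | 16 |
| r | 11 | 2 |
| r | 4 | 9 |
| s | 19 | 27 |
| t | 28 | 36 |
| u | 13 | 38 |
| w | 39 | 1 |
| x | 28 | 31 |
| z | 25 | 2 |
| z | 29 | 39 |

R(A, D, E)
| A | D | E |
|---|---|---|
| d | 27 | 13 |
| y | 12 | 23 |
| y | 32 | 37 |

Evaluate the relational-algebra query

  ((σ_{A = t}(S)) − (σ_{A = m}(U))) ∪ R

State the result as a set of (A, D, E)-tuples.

Apply σ_{A = t}; surviving tuples: {(t, 28, 36)}
Apply σ_{A = m}; surviving tuples: {(m, 4, 6)}
Difference: {(t, 28, 36)} with {(m, 4, 6)} → {(t, 28, 36)}
Union: {(t, 28, 36)} with {(d, 27, 13), (y, 12, 23), (y, 32, 37)} → {(d, 27, 13), (t, 28, 36), (y, 12, 23), (y, 32, 37)}

{(d, 27, 13), (t, 28, 36), (y, 12, 23), (y, 32, 37)}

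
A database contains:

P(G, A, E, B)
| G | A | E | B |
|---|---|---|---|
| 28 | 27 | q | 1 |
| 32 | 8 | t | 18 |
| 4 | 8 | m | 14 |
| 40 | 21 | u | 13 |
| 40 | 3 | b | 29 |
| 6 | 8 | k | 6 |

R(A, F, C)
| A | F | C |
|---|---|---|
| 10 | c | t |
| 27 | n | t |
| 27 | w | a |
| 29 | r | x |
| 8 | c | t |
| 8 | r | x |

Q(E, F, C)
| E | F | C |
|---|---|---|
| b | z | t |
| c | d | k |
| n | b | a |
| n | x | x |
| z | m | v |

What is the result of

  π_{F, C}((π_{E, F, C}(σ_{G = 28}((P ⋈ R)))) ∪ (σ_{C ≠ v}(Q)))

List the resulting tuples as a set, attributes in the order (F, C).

{(b, a), (d, k), (n, t), (w, a), (x, x), (z, t)}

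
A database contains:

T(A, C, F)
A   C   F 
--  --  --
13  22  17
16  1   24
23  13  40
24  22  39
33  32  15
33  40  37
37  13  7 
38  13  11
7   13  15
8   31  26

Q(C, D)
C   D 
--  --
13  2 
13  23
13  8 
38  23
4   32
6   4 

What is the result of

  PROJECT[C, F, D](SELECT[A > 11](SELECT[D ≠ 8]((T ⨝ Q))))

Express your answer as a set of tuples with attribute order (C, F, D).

Natural join on C: {(23, 13, 40, 2), (23, 13, 40, 23), (23, 13, 40, 8), (37, 13, 7, 2), (37, 13, 7, 23), (37, 13, 7, 8), (38, 13, 11, 2), (38, 13, 11, 23), (38, 13, 11, 8), (7, 13, 15, 2), (7, 13, 15, 23), (7, 13, 15, 8)}
Apply σ_{D ≠ 8}; surviving tuples: {(23, 13, 40, 2), (23, 13, 40, 23), (37, 13, 7, 2), (37, 13, 7, 23), (38, 13, 11, 2), (38, 13, 11, 23), (7, 13, 15, 2), (7, 13, 15, 23)}
Apply σ_{A > 11}; surviving tuples: {(23, 13, 40, 2), (23, 13, 40, 23), (37, 13, 7, 2), (37, 13, 7, 23), (38, 13, 11, 2), (38, 13, 11, 23)}
Keep only column(s) C, F, D: {(13, 11, 2), (13, 11, 23), (13, 40, 2), (13, 40, 23), (13, 7, 2), (13, 7, 23)}

{(13, 11, 2), (13, 11, 23), (13, 40, 2), (13, 40, 23), (13, 7, 2), (13, 7, 23)}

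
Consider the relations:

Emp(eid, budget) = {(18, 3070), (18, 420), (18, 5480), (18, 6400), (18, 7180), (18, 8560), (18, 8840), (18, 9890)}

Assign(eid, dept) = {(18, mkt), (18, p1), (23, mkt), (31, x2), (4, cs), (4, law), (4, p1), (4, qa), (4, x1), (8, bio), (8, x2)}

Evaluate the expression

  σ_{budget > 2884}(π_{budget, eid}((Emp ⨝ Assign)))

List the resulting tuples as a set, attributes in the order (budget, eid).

{(3070, 18), (5480, 18), (6400, 18), (7180, 18), (8560, 18), (8840, 18), (9890, 18)}

Natural join on eid: {(18, 3070, mkt), (18, 3070, p1), (18, 420, mkt), (18, 420, p1), (18, 5480, mkt), (18, 5480, p1), (18, 6400, mkt), (18, 6400, p1), (18, 7180, mkt), (18, 7180, p1), (18, 8560, mkt), (18, 8560, p1), (18, 8840, mkt), (18, 8840, p1), (18, 9890, mkt), (18, 9890, p1)}
π_{budget, eid} gives {(3070, 18), (420, 18), (5480, 18), (6400, 18), (7180, 18), (8560, 18), (8840, 18), (9890, 18)} (8 duplicate(s) eliminated).
Selection budget > 2884: {(3070, 18), (5480, 18), (6400, 18), (7180, 18), (8560, 18), (8840, 18), (9890, 18)}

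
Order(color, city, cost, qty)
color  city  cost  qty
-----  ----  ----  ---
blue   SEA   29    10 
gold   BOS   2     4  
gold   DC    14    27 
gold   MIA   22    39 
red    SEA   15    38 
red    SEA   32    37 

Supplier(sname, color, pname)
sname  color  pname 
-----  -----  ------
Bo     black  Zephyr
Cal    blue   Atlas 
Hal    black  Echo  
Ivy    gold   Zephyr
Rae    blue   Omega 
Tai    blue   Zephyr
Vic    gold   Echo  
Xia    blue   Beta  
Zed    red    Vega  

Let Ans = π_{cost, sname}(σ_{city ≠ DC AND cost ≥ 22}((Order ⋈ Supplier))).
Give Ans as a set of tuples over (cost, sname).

Joining Order and Supplier on color yields {(blue, SEA, 29, 10, Cal, Atlas), (blue, SEA, 29, 10, Rae, Omega), (blue, SEA, 29, 10, Tai, Zephyr), (blue, SEA, 29, 10, Xia, Beta), (gold, BOS, 2, 4, Ivy, Zephyr), (gold, BOS, 2, 4, Vic, Echo), (gold, DC, 14, 27, Ivy, Zephyr), (gold, DC, 14, 27, Vic, Echo), (gold, MIA, 22, 39, Ivy, Zephyr), (gold, MIA, 22, 39, Vic, Echo), (red, SEA, 15, 38, Zed, Vega), (red, SEA, 32, 37, Zed, Vega)}.
Selection city ≠ DC AND cost ≥ 22: {(blue, SEA, 29, 10, Cal, Atlas), (blue, SEA, 29, 10, Rae, Omega), (blue, SEA, 29, 10, Tai, Zephyr), (blue, SEA, 29, 10, Xia, Beta), (gold, MIA, 22, 39, Ivy, Zephyr), (gold, MIA, 22, 39, Vic, Echo), (red, SEA, 32, 37, Zed, Vega)}
Keep only column(s) cost, sname: {(22, Ivy), (22, Vic), (29, Cal), (29, Rae), (29, Tai), (29, Xia), (32, Zed)}

{(22, Ivy), (22, Vic), (29, Cal), (29, Rae), (29, Tai), (29, Xia), (32, Zed)}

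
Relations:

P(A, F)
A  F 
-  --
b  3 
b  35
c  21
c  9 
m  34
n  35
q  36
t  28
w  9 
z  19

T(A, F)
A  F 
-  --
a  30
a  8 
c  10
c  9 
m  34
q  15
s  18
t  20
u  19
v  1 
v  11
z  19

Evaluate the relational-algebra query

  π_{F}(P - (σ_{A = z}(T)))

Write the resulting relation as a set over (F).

{21, 28, 3, 34, 35, 36, 9}

Selection A = z: {(z, 19)}
Set difference of the two operands is {(b, 3), (b, 35), (c, 21), (c, 9), (m, 34), (n, 35), (q, 36), (t, 28), (w, 9)}.
Projecting to F (2 duplicate(s) eliminated): {21, 28, 3, 34, 35, 36, 9}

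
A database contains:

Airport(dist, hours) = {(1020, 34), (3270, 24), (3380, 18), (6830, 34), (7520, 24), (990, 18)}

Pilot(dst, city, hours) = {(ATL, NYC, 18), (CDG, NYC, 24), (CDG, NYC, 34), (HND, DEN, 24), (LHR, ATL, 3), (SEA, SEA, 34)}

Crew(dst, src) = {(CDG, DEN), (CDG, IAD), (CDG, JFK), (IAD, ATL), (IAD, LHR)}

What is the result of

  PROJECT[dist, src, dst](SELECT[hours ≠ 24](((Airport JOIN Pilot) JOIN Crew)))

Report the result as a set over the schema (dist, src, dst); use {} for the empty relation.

{(1020, DEN, CDG), (1020, IAD, CDG), (1020, JFK, CDG), (6830, DEN, CDG), (6830, IAD, CDG), (6830, JFK, CDG)}

Joining Airport and Pilot on hours yields {(1020, 34, CDG, NYC), (1020, 34, SEA, SEA), (3270, 24, CDG, NYC), (3270, 24, HND, DEN), (3380, 18, ATL, NYC), (6830, 34, CDG, NYC), (6830, 34, SEA, SEA), (7520, 24, CDG, NYC), (7520, 24, HND, DEN), (990, 18, ATL, NYC)}.
Joining (Airport JOIN Pilot) and Crew on dst yields {(1020, 34, CDG, NYC, DEN), (1020, 34, CDG, NYC, IAD), (1020, 34, CDG, NYC, JFK), (3270, 24, CDG, NYC, DEN), (3270, 24, CDG, NYC, IAD), (3270, 24, CDG, NYC, JFK), (6830, 34, CDG, NYC, DEN), (6830, 34, CDG, NYC, IAD), (6830, 34, CDG, NYC, JFK), (7520, 24, CDG, NYC, DEN), (7520, 24, CDG, NYC, IAD), (7520, 24, CDG, NYC, JFK)}.
σ[hours ≠ 24]: keep tuples satisfying hours ≠ 24 → {(1020, 34, CDG, NYC, DEN), (1020, 34, CDG, NYC, IAD), (1020, 34, CDG, NYC, JFK), (6830, 34, CDG, NYC, DEN), (6830, 34, CDG, NYC, IAD), (6830, 34, CDG, NYC, JFK)}
Projecting to dist, src, dst: {(1020, DEN, CDG), (1020, IAD, CDG), (1020, JFK, CDG), (6830, DEN, CDG), (6830, IAD, CDG), (6830, JFK, CDG)}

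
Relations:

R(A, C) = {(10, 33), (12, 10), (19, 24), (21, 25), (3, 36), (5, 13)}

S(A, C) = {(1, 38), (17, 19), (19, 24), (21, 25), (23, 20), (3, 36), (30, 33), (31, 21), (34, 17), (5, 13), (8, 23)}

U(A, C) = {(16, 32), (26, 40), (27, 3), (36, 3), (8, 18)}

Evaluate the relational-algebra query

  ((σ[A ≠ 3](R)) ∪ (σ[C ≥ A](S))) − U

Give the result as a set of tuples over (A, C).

Filtering on A ≠ 3 leaves {(10, 33), (12, 10), (19, 24), (21, 25), (5, 13)}.
Filtering on C ≥ A leaves {(1, 38), (17, 19), (19, 24), (21, 25), (3, 36), (30, 33), (5, 13), (8, 23)}.
Taking the union: {(1, 38), (10, 33), (12, 10), (17, 19), (19, 24), (21, 25), (3, 36), (30, 33), (5, 13), (8, 23)}
Taking the difference: {(1, 38), (10, 33), (12, 10), (17, 19), (19, 24), (21, 25), (3, 36), (30, 33), (5, 13), (8, 23)}

{(1, 38), (10, 33), (12, 10), (17, 19), (19, 24), (21, 25), (3, 36), (30, 33), (5, 13), (8, 23)}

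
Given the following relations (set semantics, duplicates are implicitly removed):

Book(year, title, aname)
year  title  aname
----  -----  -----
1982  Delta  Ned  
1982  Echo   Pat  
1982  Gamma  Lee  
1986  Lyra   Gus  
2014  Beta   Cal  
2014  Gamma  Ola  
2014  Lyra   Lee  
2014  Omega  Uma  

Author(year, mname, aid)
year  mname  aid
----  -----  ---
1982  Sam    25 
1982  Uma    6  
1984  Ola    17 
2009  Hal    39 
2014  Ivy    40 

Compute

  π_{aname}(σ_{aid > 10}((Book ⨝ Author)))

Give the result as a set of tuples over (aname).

Joining Book and Author on year yields {(1982, Delta, Ned, Sam, 25), (1982, Delta, Ned, Uma, 6), (1982, Echo, Pat, Sam, 25), (1982, Echo, Pat, Uma, 6), (1982, Gamma, Lee, Sam, 25), (1982, Gamma, Lee, Uma, 6), (2014, Beta, Cal, Ivy, 40), (2014, Gamma, Ola, Ivy, 40), (2014, Lyra, Lee, Ivy, 40), (2014, Omega, Uma, Ivy, 40)}.
σ[aid > 10]: keep tuples satisfying aid > 10 → {(1982, Delta, Ned, Sam, 25), (1982, Echo, Pat, Sam, 25), (1982, Gamma, Lee, Sam, 25), (2014, Beta, Cal, Ivy, 40), (2014, Gamma, Ola, Ivy, 40), (2014, Lyra, Lee, Ivy, 40), (2014, Omega, Uma, Ivy, 40)}
Keep only column(s) aname (1 duplicate(s) eliminated): {Cal, Lee, Ned, Ola, Pat, Uma}

{Cal, Lee, Ned, Ola, Pat, Uma}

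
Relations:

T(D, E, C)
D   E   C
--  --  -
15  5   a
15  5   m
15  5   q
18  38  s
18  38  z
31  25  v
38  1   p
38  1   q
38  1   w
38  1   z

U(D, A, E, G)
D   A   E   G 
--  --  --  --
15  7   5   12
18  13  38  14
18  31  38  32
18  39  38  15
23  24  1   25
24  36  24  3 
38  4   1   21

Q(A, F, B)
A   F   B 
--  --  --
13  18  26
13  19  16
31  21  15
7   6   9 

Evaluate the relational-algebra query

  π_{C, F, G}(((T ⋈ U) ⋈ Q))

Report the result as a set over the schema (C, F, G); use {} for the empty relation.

Natural join on D, E: {(15, 5, a, 7, 12), (15, 5, m, 7, 12), (15, 5, q, 7, 12), (18, 38, s, 13, 14), (18, 38, s, 31, 32), (18, 38, s, 39, 15), (18, 38, z, 13, 14), (18, 38, z, 31, 32), (18, 38, z, 39, 15), (38, 1, p, 4, 21), (38, 1, q, 4, 21), (38, 1, w, 4, 21), (38, 1, z, 4, 21)}
Natural join on A: {(15, 5, a, 7, 12, 6, 9), (15, 5, m, 7, 12, 6, 9), (15, 5, q, 7, 12, 6, 9), (18, 38, s, 13, 14, 18, 26), (18, 38, s, 13, 14, 19, 16), (18, 38, s, 31, 32, 21, 15), (18, 38, z, 13, 14, 18, 26), (18, 38, z, 13, 14, 19, 16), (18, 38, z, 31, 32, 21, 15)}
Projecting to C, F, G: {(a, 6, 12), (m, 6, 12), (q, 6, 12), (s, 18, 14), (s, 19, 14), (s, 21, 32), (z, 18, 14), (z, 19, 14), (z, 21, 32)}

{(a, 6, 12), (m, 6, 12), (q, 6, 12), (s, 18, 14), (s, 19, 14), (s, 21, 32), (z, 18, 14), (z, 19, 14), (z, 21, 32)}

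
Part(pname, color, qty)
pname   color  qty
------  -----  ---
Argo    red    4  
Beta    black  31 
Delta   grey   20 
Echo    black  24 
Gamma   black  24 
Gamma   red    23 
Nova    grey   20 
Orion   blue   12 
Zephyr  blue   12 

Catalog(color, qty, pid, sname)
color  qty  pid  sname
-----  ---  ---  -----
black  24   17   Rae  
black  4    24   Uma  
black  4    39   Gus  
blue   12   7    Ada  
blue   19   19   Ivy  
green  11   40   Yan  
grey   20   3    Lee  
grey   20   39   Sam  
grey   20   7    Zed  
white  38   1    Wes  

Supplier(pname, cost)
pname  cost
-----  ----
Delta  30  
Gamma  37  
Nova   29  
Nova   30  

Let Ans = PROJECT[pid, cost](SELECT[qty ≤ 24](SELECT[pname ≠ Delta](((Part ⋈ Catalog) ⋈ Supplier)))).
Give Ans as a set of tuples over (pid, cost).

Natural join on color, qty: {(Delta, grey, 20, 3, Lee), (Delta, grey, 20, 39, Sam), (Delta, grey, 20, 7, Zed), (Echo, black, 24, 17, Rae), (Gamma, black, 24, 17, Rae), (Nova, grey, 20, 3, Lee), (Nova, grey, 20, 39, Sam), (Nova, grey, 20, 7, Zed), (Orion, blue, 12, 7, Ada), (Zephyr, blue, 12, 7, Ada)}
Natural join on pname: {(Delta, grey, 20, 3, Lee, 30), (Delta, grey, 20, 39, Sam, 30), (Delta, grey, 20, 7, Zed, 30), (Gamma, black, 24, 17, Rae, 37), (Nova, grey, 20, 3, Lee, 29), (Nova, grey, 20, 3, Lee, 30), (Nova, grey, 20, 39, Sam, 29), (Nova, grey, 20, 39, Sam, 30), (Nova, grey, 20, 7, Zed, 29), (Nova, grey, 20, 7, Zed, 30)}
Filtering on pname ≠ Delta leaves {(Gamma, black, 24, 17, Rae, 37), (Nova, grey, 20, 3, Lee, 29), (Nova, grey, 20, 3, Lee, 30), (Nova, grey, 20, 39, Sam, 29), (Nova, grey, 20, 39, Sam, 30), (Nova, grey, 20, 7, Zed, 29), (Nova, grey, 20, 7, Zed, 30)}.
Filtering on qty ≤ 24 leaves {(Gamma, black, 24, 17, Rae, 37), (Nova, grey, 20, 3, Lee, 29), (Nova, grey, 20, 3, Lee, 30), (Nova, grey, 20, 39, Sam, 29), (Nova, grey, 20, 39, Sam, 30), (Nova, grey, 20, 7, Zed, 29), (Nova, grey, 20, 7, Zed, 30)}.
Projecting to pid, cost: {(17, 37), (3, 29), (3, 30), (39, 29), (39, 30), (7, 29), (7, 30)}

{(17, 37), (3, 29), (3, 30), (39, 29), (39, 30), (7, 29), (7, 30)}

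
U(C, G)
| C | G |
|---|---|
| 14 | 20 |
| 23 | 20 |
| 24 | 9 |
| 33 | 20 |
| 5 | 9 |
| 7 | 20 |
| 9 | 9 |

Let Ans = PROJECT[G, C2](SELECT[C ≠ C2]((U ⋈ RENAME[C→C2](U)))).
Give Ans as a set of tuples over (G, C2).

{(20, 14), (20, 23), (20, 33), (20, 7), (9, 24), (9, 5), (9, 9)}

ρ[C→C2]: schema becomes (C2, G); tuples unchanged.
Joining U and RENAME[C→C2](U) on G yields {(14, 20, 14), (14, 20, 23), (14, 20, 33), (14, 20, 7), (23, 20, 14), (23, 20, 23), (23, 20, 33), (23, 20, 7), (24, 9, 24), (24, 9, 5), (24, 9, 9), (33, 20, 14), (33, 20, 23), (33, 20, 33), (33, 20, 7), (5, 9, 24), (5, 9, 5), (5, 9, 9), (7, 20, 14), (7, 20, 23), (7, 20, 33), (7, 20, 7), (9, 9, 24), (9, 9, 5), (9, 9, 9)}.
σ[C ≠ C2]: keep tuples satisfying C ≠ C2 → {(14, 20, 23), (14, 20, 33), (14, 20, 7), (23, 20, 14), (23, 20, 33), (23, 20, 7), (24, 9, 5), (24, 9, 9), (33, 20, 14), (33, 20, 23), (33, 20, 7), (5, 9, 24), (5, 9, 9), (7, 20, 14), (7, 20, 23), (7, 20, 33), (9, 9, 24), (9, 9, 5)}
Projecting to G, C2 (11 duplicate(s) eliminated): {(20, 14), (20, 23), (20, 33), (20, 7), (9, 24), (9, 5), (9, 9)}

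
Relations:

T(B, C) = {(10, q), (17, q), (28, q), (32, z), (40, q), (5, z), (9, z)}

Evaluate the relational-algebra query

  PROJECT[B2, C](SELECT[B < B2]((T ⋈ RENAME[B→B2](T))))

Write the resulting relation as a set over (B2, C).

{(17, q), (28, q), (32, z), (40, q), (9, z)}

ρ[B→B2]: schema becomes (B2, C); tuples unchanged.
Natural join on C: {(10, q, 10), (10, q, 17), (10, q, 28), (10, q, 40), (17, q, 10), (17, q, 17), (17, q, 28), (17, q, 40), (28, q, 10), (28, q, 17), (28, q, 28), (28, q, 40), (32, z, 32), (32, z, 5), (32, z, 9), (40, q, 10), (40, q, 17), (40, q, 28), (40, q, 40), (5, z, 32), (5, z, 5), (5, z, 9), (9, z, 32), (9, z, 5), (9, z, 9)}
Filtering on B < B2 leaves {(10, q, 17), (10, q, 28), (10, q, 40), (17, q, 28), (17, q, 40), (28, q, 40), (5, z, 32), (5, z, 9), (9, z, 32)}.
Projecting to B2, C (4 duplicate(s) eliminated): {(17, q), (28, q), (32, z), (40, q), (9, z)}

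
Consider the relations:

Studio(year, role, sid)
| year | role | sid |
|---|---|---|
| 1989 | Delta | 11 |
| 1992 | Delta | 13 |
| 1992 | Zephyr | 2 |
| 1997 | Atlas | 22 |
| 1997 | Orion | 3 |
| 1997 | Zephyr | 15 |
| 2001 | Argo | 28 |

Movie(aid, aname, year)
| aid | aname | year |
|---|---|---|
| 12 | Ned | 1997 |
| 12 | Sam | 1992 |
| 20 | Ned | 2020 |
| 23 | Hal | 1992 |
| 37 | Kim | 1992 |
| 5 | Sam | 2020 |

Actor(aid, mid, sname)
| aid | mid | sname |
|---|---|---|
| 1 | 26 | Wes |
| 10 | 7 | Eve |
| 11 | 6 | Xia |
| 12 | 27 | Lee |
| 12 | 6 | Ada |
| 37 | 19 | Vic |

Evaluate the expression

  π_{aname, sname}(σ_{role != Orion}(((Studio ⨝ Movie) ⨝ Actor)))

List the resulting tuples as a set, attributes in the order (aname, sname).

{(Kim, Vic), (Ned, Ada), (Ned, Lee), (Sam, Ada), (Sam, Lee)}

Joining Studio and Movie on year yields {(1992, Delta, 13, 12, Sam), (1992, Delta, 13, 23, Hal), (1992, Delta, 13, 37, Kim), (1992, Zephyr, 2, 12, Sam), (1992, Zephyr, 2, 23, Hal), (1992, Zephyr, 2, 37, Kim), (1997, Atlas, 22, 12, Ned), (1997, Orion, 3, 12, Ned), (1997, Zephyr, 15, 12, Ned)}.
Joining (Studio ⨝ Movie) and Actor on aid yields {(1992, Delta, 13, 12, Sam, 27, Lee), (1992, Delta, 13, 12, Sam, 6, Ada), (1992, Delta, 13, 37, Kim, 19, Vic), (1992, Zephyr, 2, 12, Sam, 27, Lee), (1992, Zephyr, 2, 12, Sam, 6, Ada), (1992, Zephyr, 2, 37, Kim, 19, Vic), (1997, Atlas, 22, 12, Ned, 27, Lee), (1997, Atlas, 22, 12, Ned, 6, Ada), (1997, Orion, 3, 12, Ned, 27, Lee), (1997, Orion, 3, 12, Ned, 6, Ada), (1997, Zephyr, 15, 12, Ned, 27, Lee), (1997, Zephyr, 15, 12, Ned, 6, Ada)}.
Filtering on role != Orion leaves {(1992, Delta, 13, 12, Sam, 27, Lee), (1992, Delta, 13, 12, Sam, 6, Ada), (1992, Delta, 13, 37, Kim, 19, Vic), (1992, Zephyr, 2, 12, Sam, 27, Lee), (1992, Zephyr, 2, 12, Sam, 6, Ada), (1992, Zephyr, 2, 37, Kim, 19, Vic), (1997, Atlas, 22, 12, Ned, 27, Lee), (1997, Atlas, 22, 12, Ned, 6, Ada), (1997, Zephyr, 15, 12, Ned, 27, Lee), (1997, Zephyr, 15, 12, Ned, 6, Ada)}.
Projecting to aname, sname (5 duplicate(s) eliminated): {(Kim, Vic), (Ned, Ada), (Ned, Lee), (Sam, Ada), (Sam, Lee)}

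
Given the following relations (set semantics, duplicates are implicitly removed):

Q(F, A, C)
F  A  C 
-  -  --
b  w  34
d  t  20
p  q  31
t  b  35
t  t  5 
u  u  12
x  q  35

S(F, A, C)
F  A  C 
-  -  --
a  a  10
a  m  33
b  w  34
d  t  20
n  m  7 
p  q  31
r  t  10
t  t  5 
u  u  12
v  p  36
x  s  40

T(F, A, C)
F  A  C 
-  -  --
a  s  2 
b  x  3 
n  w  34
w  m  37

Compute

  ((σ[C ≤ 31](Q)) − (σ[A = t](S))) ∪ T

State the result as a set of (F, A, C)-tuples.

{(a, s, 2), (b, x, 3), (n, w, 34), (p, q, 31), (u, u, 12), (w, m, 37)}

Apply σ_{C ≤ 31}; surviving tuples: {(d, t, 20), (p, q, 31), (t, t, 5), (u, u, 12)}
Apply σ_{A = t}; surviving tuples: {(d, t, 20), (r, t, 10), (t, t, 5)}
Difference: {(d, t, 20), (p, q, 31), (t, t, 5), (u, u, 12)} with {(d, t, 20), (r, t, 10), (t, t, 5)} → {(p, q, 31), (u, u, 12)}
Union: {(p, q, 31), (u, u, 12)} with {(a, s, 2), (b, x, 3), (n, w, 34), (w, m, 37)} → {(a, s, 2), (b, x, 3), (n, w, 34), (p, q, 31), (u, u, 12), (w, m, 37)}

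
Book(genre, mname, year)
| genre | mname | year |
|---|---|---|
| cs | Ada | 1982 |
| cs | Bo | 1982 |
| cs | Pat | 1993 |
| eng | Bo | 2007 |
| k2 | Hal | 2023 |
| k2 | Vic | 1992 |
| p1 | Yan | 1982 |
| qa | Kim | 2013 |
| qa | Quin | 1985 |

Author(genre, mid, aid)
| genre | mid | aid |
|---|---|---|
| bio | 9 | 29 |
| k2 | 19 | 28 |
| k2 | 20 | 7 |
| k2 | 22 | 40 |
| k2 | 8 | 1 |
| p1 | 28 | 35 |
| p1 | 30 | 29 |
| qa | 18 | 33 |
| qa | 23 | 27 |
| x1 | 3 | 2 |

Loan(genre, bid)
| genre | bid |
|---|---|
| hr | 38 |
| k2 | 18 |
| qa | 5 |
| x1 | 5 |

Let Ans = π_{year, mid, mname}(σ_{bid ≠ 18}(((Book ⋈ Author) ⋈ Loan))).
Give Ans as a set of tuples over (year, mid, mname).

{(1985, 18, Quin), (1985, 23, Quin), (2013, 18, Kim), (2013, 23, Kim)}

Book ⋈ Author (natural join on genre): {(k2, Hal, 2023, 19, 28), (k2, Hal, 2023, 20, 7), (k2, Hal, 2023, 22, 40), (k2, Hal, 2023, 8, 1), (k2, Vic, 1992, 19, 28), (k2, Vic, 1992, 20, 7), (k2, Vic, 1992, 22, 40), (k2, Vic, 1992, 8, 1), (p1, Yan, 1982, 28, 35), (p1, Yan, 1982, 30, 29), (qa, Kim, 2013, 18, 33), (qa, Kim, 2013, 23, 27), (qa, Quin, 1985, 18, 33), (qa, Quin, 1985, 23, 27)}
(Book ⋈ Author) ⋈ Loan (natural join on genre): {(k2, Hal, 2023, 19, 28, 18), (k2, Hal, 2023, 20, 7, 18), (k2, Hal, 2023, 22, 40, 18), (k2, Hal, 2023, 8, 1, 18), (k2, Vic, 1992, 19, 28, 18), (k2, Vic, 1992, 20, 7, 18), (k2, Vic, 1992, 22, 40, 18), (k2, Vic, 1992, 8, 1, 18), (qa, Kim, 2013, 18, 33, 5), (qa, Kim, 2013, 23, 27, 5), (qa, Quin, 1985, 18, 33, 5), (qa, Quin, 1985, 23, 27, 5)}
Filtering on bid ≠ 18 leaves {(qa, Kim, 2013, 18, 33, 5), (qa, Kim, 2013, 23, 27, 5), (qa, Quin, 1985, 18, 33, 5), (qa, Quin, 1985, 23, 27, 5)}.
π_{year, mid, mname} gives {(1985, 18, Quin), (1985, 23, Quin), (2013, 18, Kim), (2013, 23, Kim)}.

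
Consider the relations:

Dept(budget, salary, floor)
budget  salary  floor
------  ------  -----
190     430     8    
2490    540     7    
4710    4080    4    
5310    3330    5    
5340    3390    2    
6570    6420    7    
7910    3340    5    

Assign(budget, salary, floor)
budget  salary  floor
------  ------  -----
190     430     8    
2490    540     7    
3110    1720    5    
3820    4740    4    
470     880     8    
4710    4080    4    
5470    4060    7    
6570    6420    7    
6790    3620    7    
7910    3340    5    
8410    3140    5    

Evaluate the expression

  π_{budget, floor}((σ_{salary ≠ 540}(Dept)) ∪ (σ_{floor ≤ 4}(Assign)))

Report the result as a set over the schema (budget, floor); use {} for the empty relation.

{(190, 8), (3820, 4), (4710, 4), (5310, 5), (5340, 2), (6570, 7), (7910, 5)}

Selection salary ≠ 540: {(190, 430, 8), (4710, 4080, 4), (5310, 3330, 5), (5340, 3390, 2), (6570, 6420, 7), (7910, 3340, 5)}
Selection floor ≤ 4: {(3820, 4740, 4), (4710, 4080, 4)}
Union: {(190, 430, 8), (4710, 4080, 4), (5310, 3330, 5), (5340, 3390, 2), (6570, 6420, 7), (7910, 3340, 5)} with {(3820, 4740, 4), (4710, 4080, 4)} → {(190, 430, 8), (3820, 4740, 4), (4710, 4080, 4), (5310, 3330, 5), (5340, 3390, 2), (6570, 6420, 7), (7910, 3340, 5)}
π[budget, floor]: project onto (budget, floor) → {(190, 8), (3820, 4), (4710, 4), (5310, 5), (5340, 2), (6570, 7), (7910, 5)}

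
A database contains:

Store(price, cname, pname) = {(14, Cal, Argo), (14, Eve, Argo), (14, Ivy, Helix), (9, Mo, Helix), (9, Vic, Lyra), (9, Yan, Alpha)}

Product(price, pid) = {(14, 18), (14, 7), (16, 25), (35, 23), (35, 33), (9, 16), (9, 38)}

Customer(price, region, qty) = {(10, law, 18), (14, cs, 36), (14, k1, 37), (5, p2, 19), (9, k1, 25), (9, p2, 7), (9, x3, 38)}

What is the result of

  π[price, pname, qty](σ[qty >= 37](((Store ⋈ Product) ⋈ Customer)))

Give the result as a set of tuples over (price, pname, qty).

Store ⋈ Product (natural join on price): {(14, Cal, Argo, 18), (14, Cal, Argo, 7), (14, Eve, Argo, 18), (14, Eve, Argo, 7), (14, Ivy, Helix, 18), (14, Ivy, Helix, 7), (9, Mo, Helix, 16), (9, Mo, Helix, 38), (9, Vic, Lyra, 16), (9, Vic, Lyra, 38), (9, Yan, Alpha, 16), (9, Yan, Alpha, 38)}
(Store ⋈ Product) ⋈ Customer (natural join on price): {(14, Cal, Argo, 18, cs, 36), (14, Cal, Argo, 18, k1, 37), (14, Cal, Argo, 7, cs, 36), (14, Cal, Argo, 7, k1, 37), (14, Eve, Argo, 18, cs, 36), (14, Eve, Argo, 18, k1, 37), (14, Eve, Argo, 7, cs, 36), (14, Eve, Argo, 7, k1, 37), (14, Ivy, Helix, 18, cs, 36), (14, Ivy, Helix, 18, k1, 37), (14, Ivy, Helix, 7, cs, 36), (14, Ivy, Helix, 7, k1, 37), (9, Mo, Helix, 16, k1, 25), (9, Mo, Helix, 16, p2, 7), (9, Mo, Helix, 16, x3, 38), (9, Mo, Helix, 38, k1, 25), (9, Mo, Helix, 38, p2, 7), (9, Mo, Helix, 38, x3, 38), (9, Vic, Lyra, 16, k1, 25), (9, Vic, Lyra, 16, p2, 7), (9, Vic, Lyra, 16, x3, 38), (9, Vic, Lyra, 38, k1, 25), (9, Vic, Lyra, 38, p2, 7), (9, Vic, Lyra, 38, x3, 38), (9, Yan, Alpha, 16, k1, 25), (9, Yan, Alpha, 16, p2, 7), (9, Yan, Alpha, 16, x3, 38), (9, Yan, Alpha, 38, k1, 25), (9, Yan, Alpha, 38, p2, 7), (9, Yan, Alpha, 38, x3, 38)}
Filtering on qty >= 37 leaves {(14, Cal, Argo, 18, k1, 37), (14, Cal, Argo, 7, k1, 37), (14, Eve, Argo, 18, k1, 37), (14, Eve, Argo, 7, k1, 37), (14, Ivy, Helix, 18, k1, 37), (14, Ivy, Helix, 7, k1, 37), (9, Mo, Helix, 16, x3, 38), (9, Mo, Helix, 38, x3, 38), (9, Vic, Lyra, 16, x3, 38), (9, Vic, Lyra, 38, x3, 38), (9, Yan, Alpha, 16, x3, 38), (9, Yan, Alpha, 38, x3, 38)}.
Keep only column(s) price, pname, qty (7 duplicate(s) eliminated): {(14, Argo, 37), (14, Helix, 37), (9, Alpha, 38), (9, Helix, 38), (9, Lyra, 38)}

{(14, Argo, 37), (14, Helix, 37), (9, Alpha, 38), (9, Helix, 38), (9, Lyra, 38)}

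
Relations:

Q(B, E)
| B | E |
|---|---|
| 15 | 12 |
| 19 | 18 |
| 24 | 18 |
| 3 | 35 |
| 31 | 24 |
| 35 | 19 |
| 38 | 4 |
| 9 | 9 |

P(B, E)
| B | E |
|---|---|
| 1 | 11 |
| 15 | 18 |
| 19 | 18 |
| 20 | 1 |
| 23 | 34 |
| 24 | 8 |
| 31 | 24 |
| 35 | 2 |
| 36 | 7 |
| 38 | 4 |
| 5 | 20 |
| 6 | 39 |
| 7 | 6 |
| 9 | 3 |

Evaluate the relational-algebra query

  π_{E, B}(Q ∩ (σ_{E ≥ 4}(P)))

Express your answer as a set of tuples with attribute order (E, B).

Selection E ≥ 4: {(1, 11), (15, 18), (19, 18), (23, 34), (24, 8), (31, 24), (36, 7), (38, 4), (5, 20), (6, 39), (7, 6)}
Taking the intersection: {(19, 18), (31, 24), (38, 4)}
π_{E, B} gives {(18, 19), (24, 31), (4, 38)}.

{(18, 19), (24, 31), (4, 38)}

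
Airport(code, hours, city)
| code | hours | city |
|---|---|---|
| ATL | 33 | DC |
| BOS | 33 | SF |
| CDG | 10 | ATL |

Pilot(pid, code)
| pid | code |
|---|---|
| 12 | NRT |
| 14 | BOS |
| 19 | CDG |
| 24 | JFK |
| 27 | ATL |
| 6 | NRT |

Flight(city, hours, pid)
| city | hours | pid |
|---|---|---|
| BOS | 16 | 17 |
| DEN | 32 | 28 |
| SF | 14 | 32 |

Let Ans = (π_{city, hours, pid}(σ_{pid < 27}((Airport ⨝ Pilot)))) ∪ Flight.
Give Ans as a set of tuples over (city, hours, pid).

{(ATL, 10, 19), (BOS, 16, 17), (DEN, 32, 28), (SF, 14, 32), (SF, 33, 14)}

Natural join on code: {(ATL, 33, DC, 27), (BOS, 33, SF, 14), (CDG, 10, ATL, 19)}
σ[pid < 27]: keep tuples satisfying pid < 27 → {(BOS, 33, SF, 14), (CDG, 10, ATL, 19)}
Projecting to city, hours, pid: {(ATL, 10, 19), (SF, 33, 14)}
Set union of the two operands is {(ATL, 10, 19), (BOS, 16, 17), (DEN, 32, 28), (SF, 14, 32), (SF, 33, 14)}.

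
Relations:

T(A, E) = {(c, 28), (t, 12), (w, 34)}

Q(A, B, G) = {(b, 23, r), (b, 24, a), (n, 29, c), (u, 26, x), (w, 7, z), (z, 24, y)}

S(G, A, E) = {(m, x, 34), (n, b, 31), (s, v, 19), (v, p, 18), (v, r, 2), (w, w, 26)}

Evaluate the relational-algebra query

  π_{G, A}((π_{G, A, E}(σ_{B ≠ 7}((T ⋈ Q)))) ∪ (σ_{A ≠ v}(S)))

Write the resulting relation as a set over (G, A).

{(m, x), (n, b), (v, p), (v, r), (w, w)}

Joining T and Q on A yields {(w, 34, 7, z)}.
Filtering on B ≠ 7 leaves {}.
π_{G, A, E} gives {}.
Filtering on A ≠ v leaves {(m, x, 34), (n, b, 31), (v, p, 18), (v, r, 2), (w, w, 26)}.
Union: {} with {(m, x, 34), (n, b, 31), (v, p, 18), (v, r, 2), (w, w, 26)} → {(m, x, 34), (n, b, 31), (v, p, 18), (v, r, 2), (w, w, 26)}
π_{G, A} gives {(m, x), (n, b), (v, p), (v, r), (w, w)}.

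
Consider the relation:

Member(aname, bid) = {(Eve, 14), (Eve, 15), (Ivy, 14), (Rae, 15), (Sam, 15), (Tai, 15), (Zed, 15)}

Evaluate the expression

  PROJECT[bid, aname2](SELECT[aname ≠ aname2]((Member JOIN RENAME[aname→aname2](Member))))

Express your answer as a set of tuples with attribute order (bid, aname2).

{(14, Eve), (14, Ivy), (15, Eve), (15, Rae), (15, Sam), (15, Tai), (15, Zed)}

ρ[aname→aname2]: schema becomes (aname2, bid); tuples unchanged.
Joining Member and RENAME[aname→aname2](Member) on bid yields {(Eve, 14, Eve), (Eve, 14, Ivy), (Eve, 15, Eve), (Eve, 15, Rae), (Eve, 15, Sam), (Eve, 15, Tai), (Eve, 15, Zed), (Ivy, 14, Eve), (Ivy, 14, Ivy), (Rae, 15, Eve), (Rae, 15, Rae), (Rae, 15, Sam), (Rae, 15, Tai), (Rae, 15, Zed), (Sam, 15, Eve), (Sam, 15, Rae), (Sam, 15, Sam), (Sam, 15, Tai), (Sam, 15, Zed), (Tai, 15, Eve), (Tai, 15, Rae), (Tai, 15, Sam), (Tai, 15, Tai), (Tai, 15, Zed), (Zed, 15, Eve), (Zed, 15, Rae), (Zed, 15, Sam), (Zed, 15, Tai), (Zed, 15, Zed)}.
Selection aname ≠ aname2: {(Eve, 14, Ivy), (Eve, 15, Rae), (Eve, 15, Sam), (Eve, 15, Tai), (Eve, 15, Zed), (Ivy, 14, Eve), (Rae, 15, Eve), (Rae, 15, Sam), (Rae, 15, Tai), (Rae, 15, Zed), (Sam, 15, Eve), (Sam, 15, Rae), (Sam, 15, Tai), (Sam, 15, Zed), (Tai, 15, Eve), (Tai, 15, Rae), (Tai, 15, Sam), (Tai, 15, Zed), (Zed, 15, Eve), (Zed, 15, Rae), (Zed, 15, Sam), (Zed, 15, Tai)}
Projecting to bid, aname2 (15 duplicate(s) eliminated): {(14, Eve), (14, Ivy), (15, Eve), (15, Rae), (15, Sam), (15, Tai), (15, Zed)}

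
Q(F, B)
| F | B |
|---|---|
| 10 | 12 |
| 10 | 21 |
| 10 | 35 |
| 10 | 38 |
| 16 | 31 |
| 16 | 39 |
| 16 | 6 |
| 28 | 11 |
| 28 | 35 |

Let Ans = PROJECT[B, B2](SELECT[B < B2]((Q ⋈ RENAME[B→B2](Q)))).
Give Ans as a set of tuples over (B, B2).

ρ[B→B2]: schema becomes (F, B2); tuples unchanged.
Natural join on F: {(10, 12, 12), (10, 12, 21), (10, 12, 35), (10, 12, 38), (10, 21, 12), (10, 21, 21), (10, 21, 35), (10, 21, 38), (10, 35, 12), (10, 35, 21), (10, 35, 35), (10, 35, 38), (10, 38, 12), (10, 38, 21), (10, 38, 35), (10, 38, 38), (16, 31, 31), (16, 31, 39), (16, 31, 6), (16, 39, 31), (16, 39, 39), (16, 39, 6), (16, 6, 31), (16, 6, 39), (16, 6, 6), (28, 11, 11), (28, 11, 35), (28, 35, 11), (28, 35, 35)}
Selection B < B2: {(10, 12, 21), (10, 12, 35), (10, 12, 38), (10, 21, 35), (10, 21, 38), (10, 35, 38), (16, 31, 39), (16, 6, 31), (16, 6, 39), (28, 11, 35)}
Keep only column(s) B, B2: {(11, 35), (12, 21), (12, 35), (12, 38), (21, 35), (21, 38), (31, 39), (35, 38), (6, 31), (6, 39)}

{(11, 35), (12, 21), (12, 35), (12, 38), (21, 35), (21, 38), (31, 39), (35, 38), (6, 31), (6, 39)}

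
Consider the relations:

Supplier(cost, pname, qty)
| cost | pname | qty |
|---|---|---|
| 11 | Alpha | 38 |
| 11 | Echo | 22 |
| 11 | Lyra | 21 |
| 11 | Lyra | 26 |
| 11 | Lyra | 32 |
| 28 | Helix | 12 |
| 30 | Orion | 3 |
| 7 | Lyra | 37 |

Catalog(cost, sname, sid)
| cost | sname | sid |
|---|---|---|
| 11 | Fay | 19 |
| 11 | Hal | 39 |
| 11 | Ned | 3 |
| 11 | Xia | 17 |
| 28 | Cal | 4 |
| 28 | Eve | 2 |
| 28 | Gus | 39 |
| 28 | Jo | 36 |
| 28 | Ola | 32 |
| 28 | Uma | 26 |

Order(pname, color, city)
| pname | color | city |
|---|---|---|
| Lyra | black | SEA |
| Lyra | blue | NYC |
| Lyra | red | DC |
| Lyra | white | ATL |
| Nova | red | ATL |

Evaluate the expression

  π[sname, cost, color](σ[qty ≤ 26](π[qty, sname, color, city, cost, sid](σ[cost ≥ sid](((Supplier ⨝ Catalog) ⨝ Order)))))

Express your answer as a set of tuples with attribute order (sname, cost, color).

Natural join on cost: {(11, Alpha, 38, Fay, 19), (11, Alpha, 38, Hal, 39), (11, Alpha, 38, Ned, 3), (11, Alpha, 38, Xia, 17), (11, Echo, 22, Fay, 19), (11, Echo, 22, Hal, 39), (11, Echo, 22, Ned, 3), (11, Echo, 22, Xia, 17), (11, Lyra, 21, Fay, 19), (11, Lyra, 21, Hal, 39), (11, Lyra, 21, Ned, 3), (11, Lyra, 21, Xia, 17), (11, Lyra, 26, Fay, 19), (11, Lyra, 26, Hal, 39), (11, Lyra, 26, Ned, 3), (11, Lyra, 26, Xia, 17), (11, Lyra, 32, Fay, 19), (11, Lyra, 32, Hal, 39), (11, Lyra, 32, Ned, 3), (11, Lyra, 32, Xia, 17), (28, Helix, 12, Cal, 4), (28, Helix, 12, Eve, 2), (28, Helix, 12, Gus, 39), (28, Helix, 12, Jo, 36), (28, Helix, 12, Ola, 32), (28, Helix, 12, Uma, 26)}
Natural join on pname: {(11, Lyra, 21, Fay, 19, black, SEA), (11, Lyra, 21, Fay, 19, blue, NYC), (11, Lyra, 21, Fay, 19, red, DC), (11, Lyra, 21, Fay, 19, white, ATL), (11, Lyra, 21, Hal, 39, black, SEA), (11, Lyra, 21, Hal, 39, blue, NYC), (11, Lyra, 21, Hal, 39, red, DC), (11, Lyra, 21, Hal, 39, white, ATL), (11, Lyra, 21, Ned, 3, black, SEA), (11, Lyra, 21, Ned, 3, blue, NYC), (11, Lyra, 21, Ned, 3, red, DC), (11, Lyra, 21, Ned, 3, white, ATL), (11, Lyra, 21, Xia, 17, black, SEA), (11, Lyra, 21, Xia, 17, blue, NYC), (11, Lyra, 21, Xia, 17, red, DC), (11, Lyra, 21, Xia, 17, white, ATL), (11, Lyra, 26, Fay, 19, black, SEA), (11, Lyra, 26, Fay, 19, blue, NYC), (11, Lyra, 26, Fay, 19, red, DC), (11, Lyra, 26, Fay, 19, white, ATL), (11, Lyra, 26, Hal, 39, black, SEA), (11, Lyra, 26, Hal, 39, blue, NYC), (11, Lyra, 26, Hal, 39, red, DC), (11, Lyra, 26, Hal, 39, white, ATL), (11, Lyra, 26, Ned, 3, black, SEA), (11, Lyra, 26, Ned, 3, blue, NYC), (11, Lyra, 26, Ned, 3, red, DC), (11, Lyra, 26, Ned, 3, white, ATL), (11, Lyra, 26, Xia, 17, black, SEA), (11, Lyra, 26, Xia, 17, blue, NYC), (11, Lyra, 26, Xia, 17, red, DC), (11, Lyra, 26, Xia, 17, white, ATL), (11, Lyra, 32, Fay, 19, black, SEA), (11, Lyra, 32, Fay, 19, blue, NYC), (11, Lyra, 32, Fay, 19, red, DC), (11, Lyra, 32, Fay, 19, white, ATL), (11, Lyra, 32, Hal, 39, black, SEA), (11, Lyra, 32, Hal, 39, blue, NYC), (11, Lyra, 32, Hal, 39, red, DC), (11, Lyra, 32, Hal, 39, white, ATL), (11, Lyra, 32, Ned, 3, black, SEA), (11, Lyra, 32, Ned, 3, blue, NYC), (11, Lyra, 32, Ned, 3, red, DC), (11, Lyra, 32, Ned, 3, white, ATL), (11, Lyra, 32, Xia, 17, black, SEA), (11, Lyra, 32, Xia, 17, blue, NYC), (11, Lyra, 32, Xia, 17, red, DC), (11, Lyra, 32, Xia, 17, white, ATL)}
Filtering on cost ≥ sid leaves {(11, Lyra, 21, Ned, 3, black, SEA), (11, Lyra, 21, Ned, 3, blue, NYC), (11, Lyra, 21, Ned, 3, red, DC), (11, Lyra, 21, Ned, 3, white, ATL), (11, Lyra, 26, Ned, 3, black, SEA), (11, Lyra, 26, Ned, 3, blue, NYC), (11, Lyra, 26, Ned, 3, red, DC), (11, Lyra, 26, Ned, 3, white, ATL), (11, Lyra, 32, Ned, 3, black, SEA), (11, Lyra, 32, Ned, 3, blue, NYC), (11, Lyra, 32, Ned, 3, red, DC), (11, Lyra, 32, Ned, 3, white, ATL)}.
π_{qty, sname, color, city, cost, sid} gives {(21, Ned, black, SEA, 11, 3), (21, Ned, blue, NYC, 11, 3), (21, Ned, red, DC, 11, 3), (21, Ned, white, ATL, 11, 3), (26, Ned, black, SEA, 11, 3), (26, Ned, blue, NYC, 11, 3), (26, Ned, red, DC, 11, 3), (26, Ned, white, ATL, 11, 3), (32, Ned, black, SEA, 11, 3), (32, Ned, blue, NYC, 11, 3), (32, Ned, red, DC, 11, 3), (32, Ned, white, ATL, 11, 3)}.
Filtering on qty ≤ 26 leaves {(21, Ned, black, SEA, 11, 3), (21, Ned, blue, NYC, 11, 3), (21, Ned, red, DC, 11, 3), (21, Ned, white, ATL, 11, 3), (26, Ned, black, SEA, 11, 3), (26, Ned, blue, NYC, 11, 3), (26, Ned, red, DC, 11, 3), (26, Ned, white, ATL, 11, 3)}.
π_{sname, cost, color} gives {(Ned, 11, black), (Ned, 11, blue), (Ned, 11, red), (Ned, 11, white)} (4 duplicate(s) eliminated).

{(Ned, 11, black), (Ned, 11, blue), (Ned, 11, red), (Ned, 11, white)}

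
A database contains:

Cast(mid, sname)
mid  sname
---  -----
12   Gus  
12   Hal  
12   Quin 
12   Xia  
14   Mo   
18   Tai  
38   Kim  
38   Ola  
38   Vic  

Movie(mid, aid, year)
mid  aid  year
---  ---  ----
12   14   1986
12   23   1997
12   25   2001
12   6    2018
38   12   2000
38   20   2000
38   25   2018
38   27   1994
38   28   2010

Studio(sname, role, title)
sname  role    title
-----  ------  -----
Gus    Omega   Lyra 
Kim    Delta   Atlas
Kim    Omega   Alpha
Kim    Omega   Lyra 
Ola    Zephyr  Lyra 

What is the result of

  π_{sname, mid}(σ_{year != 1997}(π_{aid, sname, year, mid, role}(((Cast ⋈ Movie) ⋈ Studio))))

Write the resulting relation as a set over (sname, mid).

{(Gus, 12), (Kim, 38), (Ola, 38)}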